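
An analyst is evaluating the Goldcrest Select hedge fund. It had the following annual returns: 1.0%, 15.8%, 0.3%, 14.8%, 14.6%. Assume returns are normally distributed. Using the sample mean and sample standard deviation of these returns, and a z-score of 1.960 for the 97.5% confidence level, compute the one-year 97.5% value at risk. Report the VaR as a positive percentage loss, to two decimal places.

r̄ = (1 + 15.8 + 0.3 + 14.8 + 14.6) / 5 = 9.3000%
Sample σ = √[Σ(r − r̄)² / 4] = √[250.4800 / 4] = √62.6200 = 7.9133%
VaR = −(r̄ − z·σ) = −(9.3000 − 1.960 × 7.9133) = −(-6.2101) = 6.2101%

6.21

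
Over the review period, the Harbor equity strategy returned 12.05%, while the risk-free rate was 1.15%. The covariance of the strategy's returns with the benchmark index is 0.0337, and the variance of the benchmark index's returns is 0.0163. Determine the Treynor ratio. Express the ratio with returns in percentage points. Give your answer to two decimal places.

β = Cov / Var = 0.0337 / 0.0163 = 2.0675
Treynor = (Rp − Rf) / β = (12.05% − 1.15%) / 2.0675 = 10.90 / 2.0675 = 5.2721

5.27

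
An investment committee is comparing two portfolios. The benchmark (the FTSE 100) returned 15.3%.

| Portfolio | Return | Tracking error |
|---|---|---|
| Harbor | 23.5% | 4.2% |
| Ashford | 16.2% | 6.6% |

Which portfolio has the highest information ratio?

Harbor

Harbor: IR = (23.5% − 15.3%) / 4.2% = 1.952
Ashford: IR = (16.2% − 15.3%) / 6.6% = 0.136
Highest: Harbor (1.952).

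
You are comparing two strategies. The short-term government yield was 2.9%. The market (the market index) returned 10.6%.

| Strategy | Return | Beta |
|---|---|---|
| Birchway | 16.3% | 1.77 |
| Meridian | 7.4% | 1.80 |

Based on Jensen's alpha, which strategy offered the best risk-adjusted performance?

Birchway

Birchway: α = 16.3% − [2.9% + 1.77 × (10.6% − 2.9%)] = -0.229
Meridian: α = 7.4% − [2.9% + 1.80 × (10.6% − 2.9%)] = -9.360
Highest: Birchway (-0.229).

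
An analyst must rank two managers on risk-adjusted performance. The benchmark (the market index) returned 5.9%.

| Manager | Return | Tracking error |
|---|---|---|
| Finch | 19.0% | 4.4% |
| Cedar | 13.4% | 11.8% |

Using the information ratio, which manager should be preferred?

Finch: IR = (19.0% − 5.9%) / 4.4% = 2.977
Cedar: IR = (13.4% − 5.9%) / 11.8% = 0.636
Highest: Finch (2.977).

Finch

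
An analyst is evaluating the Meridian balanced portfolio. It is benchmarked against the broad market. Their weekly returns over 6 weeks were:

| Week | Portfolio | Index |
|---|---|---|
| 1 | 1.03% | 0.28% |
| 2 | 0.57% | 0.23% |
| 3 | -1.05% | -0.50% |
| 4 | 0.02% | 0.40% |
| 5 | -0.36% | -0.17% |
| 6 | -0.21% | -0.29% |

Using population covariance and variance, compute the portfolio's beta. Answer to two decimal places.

1.64

r̄p = 0.0000%,  r̄m = -0.0083%
Cov = Σ(rp − r̄p)(rm − r̄m) / 6 = 0.1791
Var(rm) = Σ(rm − r̄m)² / 6 = 0.1090
β = Cov / Var = 0.1791 / 0.1090 = 1.6431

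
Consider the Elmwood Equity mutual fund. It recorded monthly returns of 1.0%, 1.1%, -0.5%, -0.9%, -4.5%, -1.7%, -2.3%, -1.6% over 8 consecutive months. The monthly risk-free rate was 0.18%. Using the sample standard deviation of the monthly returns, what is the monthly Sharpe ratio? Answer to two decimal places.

Mean return μ = -9.40 / 8 = -1.1750%
Σ(r − μ)² = 23.2150; sample σ = √(23.2150/7) = 1.8211%
Sharpe = (μ − rf) / σ = (-1.1750 − 0.18) / 1.8211 = -1.3550 / 1.8211 = -0.7441

-0.74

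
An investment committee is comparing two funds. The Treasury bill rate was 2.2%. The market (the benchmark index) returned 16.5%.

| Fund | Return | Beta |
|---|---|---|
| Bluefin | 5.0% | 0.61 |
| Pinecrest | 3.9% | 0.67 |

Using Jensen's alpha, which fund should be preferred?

Bluefin: α = 5.0% − [2.2% + 0.61 × (16.5% − 2.2%)] = -5.923
Pinecrest: α = 3.9% − [2.2% + 0.67 × (16.5% − 2.2%)] = -7.881
Highest: Bluefin (-5.923).

Bluefin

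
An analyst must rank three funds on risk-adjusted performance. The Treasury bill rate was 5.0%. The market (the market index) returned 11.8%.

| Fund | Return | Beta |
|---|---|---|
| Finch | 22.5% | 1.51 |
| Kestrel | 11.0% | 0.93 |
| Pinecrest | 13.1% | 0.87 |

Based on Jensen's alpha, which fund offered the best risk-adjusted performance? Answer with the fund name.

Finch

Finch: α = 22.5% − [5.0% + 1.51 × (11.8% − 5.0%)] = 7.232
Kestrel: α = 11.0% − [5.0% + 0.93 × (11.8% − 5.0%)] = -0.324
Pinecrest: α = 13.1% − [5.0% + 0.87 × (11.8% − 5.0%)] = 2.184
Highest: Finch (7.232).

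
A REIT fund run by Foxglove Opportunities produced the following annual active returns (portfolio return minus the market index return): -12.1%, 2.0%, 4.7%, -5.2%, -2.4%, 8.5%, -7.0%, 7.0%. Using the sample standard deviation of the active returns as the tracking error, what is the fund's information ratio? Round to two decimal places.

Mean return r̄ = -4.50 / 8 = -0.5625%
Σ(r − r̄)² = 373.0188; sample σ = √(373.0188/7) = 7.2999%
IR = r̄ / tracking error = -0.5625 / 7.2999 = -0.0771

-0.08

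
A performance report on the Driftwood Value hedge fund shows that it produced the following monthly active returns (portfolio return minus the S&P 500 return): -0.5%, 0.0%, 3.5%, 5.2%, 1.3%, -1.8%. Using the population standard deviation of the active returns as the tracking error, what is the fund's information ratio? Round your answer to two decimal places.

Mean return μ = 7.70 / 6 = 1.2833%
Population σ = √[Σ(r − μ)² / 6] = √[34.5883 / 6] = √5.7647 = 2.4010%
IR = μ / tracking error = 1.2833 / 2.4010 = 0.5345

0.53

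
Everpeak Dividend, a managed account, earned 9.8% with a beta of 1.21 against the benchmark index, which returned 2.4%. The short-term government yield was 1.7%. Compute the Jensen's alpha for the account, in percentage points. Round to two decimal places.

CAPM expected return = Rf + β(Rm − Rf) = 1.7% + 1.21 × (2.4% − 1.7%) = 1.7 + 1.21 × 0.70 = 2.5470%
Jensen's α = Rp − E[R] = 9.8% − 2.5470% = 7.2530

7.25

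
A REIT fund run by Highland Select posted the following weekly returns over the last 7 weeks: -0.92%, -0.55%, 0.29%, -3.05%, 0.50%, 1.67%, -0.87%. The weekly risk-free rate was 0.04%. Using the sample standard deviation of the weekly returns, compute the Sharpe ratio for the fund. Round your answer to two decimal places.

r̄ = (-0.92 − 0.55 + 0.29 − 3.05 + 0.5 + 1.67 − 0.87) / 7 = -0.4186%
Σ(r − r̄)² = 13.1049; sample σ = √(13.1049/6) = 1.4779%
Sharpe = (r̄ − rf) / σ = (-0.4186 − 0.04) / 1.4779 = -0.4586 / 1.4779 = -0.3103

-0.31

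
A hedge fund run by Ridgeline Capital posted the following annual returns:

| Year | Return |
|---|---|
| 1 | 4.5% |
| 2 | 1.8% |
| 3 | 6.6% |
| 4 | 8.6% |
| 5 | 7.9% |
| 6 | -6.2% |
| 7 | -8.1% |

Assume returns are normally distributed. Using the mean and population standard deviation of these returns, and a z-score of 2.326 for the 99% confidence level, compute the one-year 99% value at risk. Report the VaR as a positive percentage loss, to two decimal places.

12.42

r̄ = (4.5 + 1.8 + 6.6 + 8.6 + 7.9 − 6.2 − 8.1) / 7 = 15.10 / 7 = 2.1571%
Population σ = √[Σ(r − r̄)² / 7] = √[274.8971 / 7] = √39.2710 = 6.2667%
VaR = −(r̄ − z·σ) = −(2.1571 − 2.326 × 6.2667) = −(-12.4192) = 12.4192%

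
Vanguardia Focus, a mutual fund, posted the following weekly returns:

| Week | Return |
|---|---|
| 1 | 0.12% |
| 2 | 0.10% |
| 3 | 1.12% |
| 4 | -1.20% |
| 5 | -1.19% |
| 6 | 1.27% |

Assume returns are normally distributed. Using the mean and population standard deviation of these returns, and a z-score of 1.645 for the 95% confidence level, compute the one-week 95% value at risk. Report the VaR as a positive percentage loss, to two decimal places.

r̄ = (0.12 + 0.1 + 1.12 − 1.2 − 1.19 + 1.27) / 6 = 0.220 / 6 = 0.0367%
Population σ = √[Σ(r − r̄)² / 6] = √[5.7397 / 6] = √0.9566 = 0.9781%
VaR = −(r̄ − z·σ) = −(0.0367 − 1.645 × 0.9781) = −(-1.5723) = 1.5723%

1.57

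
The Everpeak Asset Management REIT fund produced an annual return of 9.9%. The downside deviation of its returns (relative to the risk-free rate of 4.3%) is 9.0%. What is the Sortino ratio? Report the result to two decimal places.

0.62

Sortino = (Rp − Rf) / σd = (9.9% − 4.3%) / 9.0% = 5.60% / 9.0% = 0.6222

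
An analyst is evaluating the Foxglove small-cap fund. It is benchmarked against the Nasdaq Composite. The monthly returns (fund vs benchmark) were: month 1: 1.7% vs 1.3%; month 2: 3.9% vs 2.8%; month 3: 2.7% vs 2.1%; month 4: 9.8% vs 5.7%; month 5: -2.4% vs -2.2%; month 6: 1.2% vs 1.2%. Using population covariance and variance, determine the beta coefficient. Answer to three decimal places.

r̄p = 2.8167%,  r̄m = 1.8167%
Cov = Σ(rp − r̄p)(rm − r̄m) / 6 = 8.4464
Var(rm) = Σ(rm − r̄m)² / 6 = 5.4847
β = Cov / Var = 8.4464 / 5.4847 = 1.5400

1.540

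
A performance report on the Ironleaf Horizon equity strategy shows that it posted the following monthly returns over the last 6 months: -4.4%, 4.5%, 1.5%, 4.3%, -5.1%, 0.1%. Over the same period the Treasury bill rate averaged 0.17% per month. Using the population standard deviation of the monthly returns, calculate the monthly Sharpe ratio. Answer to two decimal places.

r̄ = (-4.4 + 4.5 + 1.5 + 4.3 − 5.1 + 0.1) / 6 = 0.1500%
Σ(r − r̄)² = (-4.4 − 0.1500)² + (4.5 − 0.1500)² + … = 86.2350
σ = √[86.2350 / 6] = 3.7911%
Sharpe = (r̄ − rf) / σ = (0.1500 − 0.17) / 3.7911 = -0.0200 / 3.7911 = -0.0053

-0.01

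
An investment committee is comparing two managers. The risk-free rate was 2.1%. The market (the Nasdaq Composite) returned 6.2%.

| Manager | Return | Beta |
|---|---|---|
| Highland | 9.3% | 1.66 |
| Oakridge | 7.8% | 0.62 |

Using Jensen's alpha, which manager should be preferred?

Highland: α = 9.3% − [2.1% + 1.66 × (6.2% − 2.1%)] = 0.394
Oakridge: α = 7.8% − [2.1% + 0.62 × (6.2% − 2.1%)] = 3.158
Highest: Oakridge (3.158).

Oakridge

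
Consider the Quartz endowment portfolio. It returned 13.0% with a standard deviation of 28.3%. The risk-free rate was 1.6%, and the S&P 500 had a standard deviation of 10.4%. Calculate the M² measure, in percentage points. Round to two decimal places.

Sharpe = (Rp − Rf) / σp = (13.0% − 1.6%) / 28.3% = 0.4028
M² = Rf + Sharpe × σm = 1.6% + 0.4028 × 10.4% = 5.7891%

5.79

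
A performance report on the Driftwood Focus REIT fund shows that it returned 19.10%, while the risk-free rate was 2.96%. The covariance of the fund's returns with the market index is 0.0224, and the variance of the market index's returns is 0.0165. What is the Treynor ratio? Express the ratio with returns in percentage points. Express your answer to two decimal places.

β = Cov / Var = 0.0224 / 0.0165 = 1.3576
Treynor = (Rp − Rf) / β = (19.10% − 2.96%) / 1.3576 = 16.14 / 1.3576 = 11.8886

11.89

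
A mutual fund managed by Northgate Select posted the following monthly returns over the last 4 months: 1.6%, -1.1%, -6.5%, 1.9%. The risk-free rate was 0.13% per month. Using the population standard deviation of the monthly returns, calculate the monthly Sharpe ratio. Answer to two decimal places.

Mean return r̄ = -4.10 / 4 = -1.0250%
Population std dev = √[45.4275 / 4] = 3.3700%
Sharpe = (r̄ − rf) / σ = (-1.0250 − 0.13) / 3.3700 = -1.1550 / 3.3700 = -0.3427

-0.34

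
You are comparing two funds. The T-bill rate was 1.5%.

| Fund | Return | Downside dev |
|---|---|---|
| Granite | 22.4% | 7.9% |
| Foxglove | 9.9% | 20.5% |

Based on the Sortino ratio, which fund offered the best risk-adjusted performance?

Granite: Sortino ratio = (22.4% − 1.5%) / 7.9% = 2.646
Foxglove: Sortino ratio = (9.9% − 1.5%) / 20.5% = 0.410
Highest: Granite (2.646).

Granite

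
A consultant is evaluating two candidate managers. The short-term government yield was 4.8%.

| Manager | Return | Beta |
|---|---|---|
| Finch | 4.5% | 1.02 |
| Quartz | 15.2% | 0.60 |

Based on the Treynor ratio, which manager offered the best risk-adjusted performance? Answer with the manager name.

Quartz

Finch: Treynor = (4.5% − 4.8%) / 1.02 = -0.294
Quartz: Treynor = (15.2% − 4.8%) / 0.60 = 17.333
Highest: Quartz (17.333).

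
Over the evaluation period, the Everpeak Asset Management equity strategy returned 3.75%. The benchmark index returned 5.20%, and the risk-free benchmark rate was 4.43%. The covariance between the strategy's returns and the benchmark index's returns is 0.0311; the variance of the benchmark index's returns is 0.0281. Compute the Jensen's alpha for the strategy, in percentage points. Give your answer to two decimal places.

-1.53

β = Cov / Var = 0.0311 / 0.0281 = 1.1068
E[R] = Rf + β(Rm − Rf) = 4.43% + 1.1068 × (5.20% − 4.43%) = 5.2822%
α = Rp − E[R] = 3.75% − 5.2822% = -1.5322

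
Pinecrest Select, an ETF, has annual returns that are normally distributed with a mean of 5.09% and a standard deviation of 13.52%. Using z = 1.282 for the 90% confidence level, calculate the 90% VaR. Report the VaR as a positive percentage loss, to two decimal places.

VaR (as % loss) = −(μ − z·σ) = −(5.09% − 1.282 × 13.52%) = −(-12.24264%) = 12.24264%

12.24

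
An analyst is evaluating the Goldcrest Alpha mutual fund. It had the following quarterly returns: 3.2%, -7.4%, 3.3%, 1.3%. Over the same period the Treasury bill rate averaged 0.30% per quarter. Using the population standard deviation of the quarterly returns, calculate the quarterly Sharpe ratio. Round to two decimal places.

-0.05

r̄ = (3.2 − 7.4 + 3.3 + 1.3) / 4 = 0.1000%
Population std dev = √[77.5400 / 4] = 4.4028%
Sharpe = (r̄ − rf) / σ = (0.1000 − 0.3) / 4.4028 = -0.2000 / 4.4028 = -0.0454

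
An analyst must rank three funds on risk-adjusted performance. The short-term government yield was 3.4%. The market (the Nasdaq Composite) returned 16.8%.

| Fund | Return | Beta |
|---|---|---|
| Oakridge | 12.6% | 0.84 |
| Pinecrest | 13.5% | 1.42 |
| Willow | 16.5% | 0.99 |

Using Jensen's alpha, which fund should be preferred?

Oakridge: α = 12.6% − [3.4% + 0.84 × (16.8% − 3.4%)] = -2.056
Pinecrest: α = 13.5% − [3.4% + 1.42 × (16.8% − 3.4%)] = -8.928
Willow: α = 16.5% − [3.4% + 0.99 × (16.8% − 3.4%)] = -0.166
Highest: Willow (-0.166).

Willow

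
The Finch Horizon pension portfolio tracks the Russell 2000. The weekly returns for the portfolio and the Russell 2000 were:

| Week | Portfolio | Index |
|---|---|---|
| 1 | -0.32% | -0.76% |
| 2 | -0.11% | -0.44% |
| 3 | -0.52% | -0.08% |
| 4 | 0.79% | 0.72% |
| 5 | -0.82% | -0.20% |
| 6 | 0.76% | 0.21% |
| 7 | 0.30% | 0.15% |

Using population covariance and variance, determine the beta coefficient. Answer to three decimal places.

0.924

r̄p = 0.0114%,  r̄m = -0.0571%
Cov = Σ(rp − r̄p)(rm − r̄m) / 7 = 0.1822
Var(rm) = Σ(rm − r̄m)² / 7 = 0.1971
β = Cov / Var = 0.1822 / 0.1971 = 0.9244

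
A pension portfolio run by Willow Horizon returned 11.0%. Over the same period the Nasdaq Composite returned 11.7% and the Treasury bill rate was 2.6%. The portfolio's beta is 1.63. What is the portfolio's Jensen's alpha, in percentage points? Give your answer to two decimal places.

CAPM expected return = Rf + β(Rm − Rf) = 2.6% + 1.63 × (11.7% − 2.6%) = 2.6 + 1.63 × 9.10 = 17.4330%
Jensen's α = Rp − E[R] = 11.0% − 17.4330% = -6.4330

-6.43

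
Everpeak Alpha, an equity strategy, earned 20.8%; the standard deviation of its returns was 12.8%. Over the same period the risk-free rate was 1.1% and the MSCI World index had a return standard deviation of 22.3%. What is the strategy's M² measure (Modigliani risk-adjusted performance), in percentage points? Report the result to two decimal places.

35.42

Sharpe = (Rp − Rf) / σp = (20.8% − 1.1%) / 12.8% = 1.5391
M² = Rf + Sharpe × σm = 1.1% + 1.5391 × 22.3% = 35.4219%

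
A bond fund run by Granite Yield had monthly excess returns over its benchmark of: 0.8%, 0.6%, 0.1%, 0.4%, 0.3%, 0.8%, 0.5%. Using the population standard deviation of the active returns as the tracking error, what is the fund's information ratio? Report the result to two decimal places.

2.09

r̄ = (0.8 + 0.6 + 0.1 + 0.4 + 0.3 + 0.8 + 0.5) / 7 = 0.5000%
Population std dev = √[0.4000 / 7] = 0.2390%
IR = r̄ / tracking error = 0.5000 / 0.2390 = 2.0921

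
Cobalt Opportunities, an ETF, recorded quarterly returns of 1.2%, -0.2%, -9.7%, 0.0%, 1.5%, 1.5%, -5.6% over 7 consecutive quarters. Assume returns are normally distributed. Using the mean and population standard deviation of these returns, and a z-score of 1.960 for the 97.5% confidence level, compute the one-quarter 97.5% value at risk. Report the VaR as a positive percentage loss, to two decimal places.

r̄ = (1.2 − 0.2 − 9.7 + 0 + 1.5 + 1.5 − 5.6) / 7 = -11.30 / 7 = -1.6143%
Σ(r − r̄)² = 113.1886; population σ = √(113.1886/7) = 4.0212%
VaR = −(r̄ − z·σ) = −(-1.6143 − 1.960 × 4.0212) = −(-9.4959) = 9.4959%

9.50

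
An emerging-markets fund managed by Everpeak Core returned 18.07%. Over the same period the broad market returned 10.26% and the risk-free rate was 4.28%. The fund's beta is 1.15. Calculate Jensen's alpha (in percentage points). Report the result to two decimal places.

CAPM expected return = Rf + β(Rm − Rf) = 4.28% + 1.15 × (10.26% − 4.28%) = 4.28 + 1.15 × 5.98 = 11.1570%
Jensen's α = Rp − E[R] = 18.07% − 11.1570% = 6.9130

6.91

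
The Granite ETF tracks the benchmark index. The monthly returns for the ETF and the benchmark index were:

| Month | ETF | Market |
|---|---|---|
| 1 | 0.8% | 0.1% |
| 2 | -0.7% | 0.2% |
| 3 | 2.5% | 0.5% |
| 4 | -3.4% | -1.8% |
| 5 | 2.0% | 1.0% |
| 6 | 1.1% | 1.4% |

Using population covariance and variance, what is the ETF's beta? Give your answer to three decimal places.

1.671

r̄p = 0.3833%,  r̄m = 0.2333%
Cov = Σ(rp − r̄p)(rm − r̄m) / 6 = 1.7189
Var(rm) = Σ(rm − r̄m)² / 6 = 1.0289
β = Cov / Var = 1.7189 / 1.0289 = 1.6706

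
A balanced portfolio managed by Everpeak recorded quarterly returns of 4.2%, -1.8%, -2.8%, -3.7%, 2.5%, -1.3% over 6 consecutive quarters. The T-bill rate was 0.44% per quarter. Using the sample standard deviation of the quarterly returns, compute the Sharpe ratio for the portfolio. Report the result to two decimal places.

-0.30

r̄ = (4.2 − 1.8 − 2.8 − 3.7 + 2.5 − 1.3) / 6 = -2.90 / 6 = -0.4833%
Sample std dev = √[48.9483 / 5] = 3.1288%
Sharpe = (r̄ − rf) / σ = (-0.4833 − 0.44) / 3.1288 = -0.9233 / 3.1288 = -0.2951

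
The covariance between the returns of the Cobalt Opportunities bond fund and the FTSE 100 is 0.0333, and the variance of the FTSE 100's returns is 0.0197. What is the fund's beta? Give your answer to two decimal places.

β = Cov(Rp, Rm) / Var(Rm) = 0.0333 / 0.0197 = 1.6904

1.69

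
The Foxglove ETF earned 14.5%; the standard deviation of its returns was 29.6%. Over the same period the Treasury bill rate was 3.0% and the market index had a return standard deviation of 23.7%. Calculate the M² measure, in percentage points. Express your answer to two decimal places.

12.21

Sharpe = (Rp − Rf) / σp = (14.5% − 3.0%) / 29.6% = 0.3885
M² = Rf + Sharpe × σm = 3.0% + 0.3885 × 23.7% = 12.2075%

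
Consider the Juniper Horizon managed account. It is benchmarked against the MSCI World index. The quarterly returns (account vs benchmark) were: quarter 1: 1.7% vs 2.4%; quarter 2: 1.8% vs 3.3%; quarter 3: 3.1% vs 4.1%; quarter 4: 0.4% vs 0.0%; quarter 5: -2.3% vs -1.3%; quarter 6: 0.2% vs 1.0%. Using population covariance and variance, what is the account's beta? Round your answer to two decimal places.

r̄p = 0.8167%,  r̄m = 1.5833%
Cov = Σ(rp − r̄p)(rm − r̄m) / 6 = 3.0269
Var(rm) = Σ(rm − r̄m)² / 6 = 3.5181
β = Cov / Var = 3.0269 / 3.5181 = 0.8604

0.86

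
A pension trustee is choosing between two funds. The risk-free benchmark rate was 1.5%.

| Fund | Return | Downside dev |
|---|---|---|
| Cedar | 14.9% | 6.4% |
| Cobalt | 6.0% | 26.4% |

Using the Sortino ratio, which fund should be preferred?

Cedar

Cedar: Sortino ratio = (14.9% − 1.5%) / 6.4% = 2.094
Cobalt: Sortino ratio = (6.0% − 1.5%) / 26.4% = 0.170
Highest: Cedar (2.094).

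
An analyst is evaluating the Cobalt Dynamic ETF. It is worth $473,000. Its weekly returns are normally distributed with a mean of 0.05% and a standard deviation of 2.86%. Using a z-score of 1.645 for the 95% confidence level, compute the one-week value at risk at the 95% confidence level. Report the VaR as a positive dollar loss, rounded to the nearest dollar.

Return at the 95% tail: μ − z·σ = 0.05% − 1.645 × 2.86% = 0.05 − 4.7047 = -4.6547%
VaR = −(-4.6547%) × $473,000 = 4.6547% × $473,000 = $22,017

$22,017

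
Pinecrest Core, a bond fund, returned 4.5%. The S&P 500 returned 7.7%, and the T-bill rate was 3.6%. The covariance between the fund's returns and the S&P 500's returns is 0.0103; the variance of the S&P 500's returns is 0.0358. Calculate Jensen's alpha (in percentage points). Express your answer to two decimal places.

β = Cov / Var = 0.0103 / 0.0358 = 0.2877
E[R] = Rf + β(Rm − Rf) = 3.6% + 0.2877 × (7.7% − 3.6%) = 4.7796%
α = Rp − E[R] = 4.5% − 4.7796% = -0.2796

-0.28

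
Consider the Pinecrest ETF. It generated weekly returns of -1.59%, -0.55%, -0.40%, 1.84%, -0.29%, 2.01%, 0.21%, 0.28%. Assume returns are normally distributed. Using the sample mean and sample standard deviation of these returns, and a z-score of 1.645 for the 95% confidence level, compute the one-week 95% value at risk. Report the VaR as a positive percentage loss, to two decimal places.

μ = (-1.59 − 0.55 − 0.4 + 1.84 − 0.29 + 2.01 + 0.21 + 0.28) / 8 = 0.1888%
Sample σ = √[Σ(r − μ)² / 7] = √[10.3379 / 7] = √1.4768 = 1.2152%
VaR = −(μ − z·σ) = −(0.1888 − 1.645 × 1.2152) = −(-1.8102) = 1.8102%

1.81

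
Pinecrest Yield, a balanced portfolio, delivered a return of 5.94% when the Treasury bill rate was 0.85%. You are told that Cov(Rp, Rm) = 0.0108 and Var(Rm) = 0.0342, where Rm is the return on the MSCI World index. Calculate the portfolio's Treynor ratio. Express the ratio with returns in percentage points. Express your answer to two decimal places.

16.12

β = Cov / Var = 0.0108 / 0.0342 = 0.3158
Treynor = (Rp − Rf) / β = (5.94% − 0.85%) / 0.3158 = 5.09 / 0.3158 = 16.1178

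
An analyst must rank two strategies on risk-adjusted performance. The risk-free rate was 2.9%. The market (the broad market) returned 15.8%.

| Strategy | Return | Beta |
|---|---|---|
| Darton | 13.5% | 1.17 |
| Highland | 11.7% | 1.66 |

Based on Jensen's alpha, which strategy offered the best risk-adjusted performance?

Darton

Darton: α = 13.5% − [2.9% + 1.17 × (15.8% − 2.9%)] = -4.493
Highland: α = 11.7% − [2.9% + 1.66 × (15.8% − 2.9%)] = -12.614
Highest: Darton (-4.493).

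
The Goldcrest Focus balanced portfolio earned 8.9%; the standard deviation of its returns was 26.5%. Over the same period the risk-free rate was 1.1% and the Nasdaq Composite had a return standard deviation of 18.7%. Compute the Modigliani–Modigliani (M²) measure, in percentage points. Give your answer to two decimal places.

Sharpe = (Rp − Rf) / σp = (8.9% − 1.1%) / 26.5% = 0.2943
M² = Rf + Sharpe × σm = 1.1% + 0.2943 × 18.7% = 6.6034%

6.60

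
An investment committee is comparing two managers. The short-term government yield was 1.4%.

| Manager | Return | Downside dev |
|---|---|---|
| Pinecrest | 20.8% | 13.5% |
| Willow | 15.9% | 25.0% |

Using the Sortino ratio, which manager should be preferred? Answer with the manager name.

Pinecrest: Sortino ratio = (20.8% − 1.4%) / 13.5% = 1.437
Willow: Sortino ratio = (15.9% − 1.4%) / 25.0% = 0.580
Highest: Pinecrest (1.437).

Pinecrest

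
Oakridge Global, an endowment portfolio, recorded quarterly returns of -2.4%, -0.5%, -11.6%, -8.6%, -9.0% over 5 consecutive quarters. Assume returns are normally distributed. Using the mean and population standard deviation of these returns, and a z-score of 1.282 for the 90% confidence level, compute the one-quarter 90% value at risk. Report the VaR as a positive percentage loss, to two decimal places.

11.84

μ = (-2.4 − 0.5 − 11.6 − 8.6 − 9) / 5 = -6.4200%
Population σ = √[Σ(r − μ)² / 5] = √[89.4480 / 5] = √17.8896 = 4.2296%
VaR = −(μ − z·σ) = −(-6.4200 − 1.282 × 4.2296) = −(-11.8423) = 11.8423%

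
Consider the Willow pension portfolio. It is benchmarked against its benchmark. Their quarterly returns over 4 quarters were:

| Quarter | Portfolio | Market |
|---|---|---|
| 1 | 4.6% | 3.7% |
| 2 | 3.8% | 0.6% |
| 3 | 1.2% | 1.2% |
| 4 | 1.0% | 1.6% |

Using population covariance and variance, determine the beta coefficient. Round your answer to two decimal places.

r̄p = 2.6500%,  r̄m = 1.7750%
Cov = Σ(rp − r̄p)(rm − r̄m) / 4 = 0.8813
Var(rm) = Σ(rm − r̄m)² / 4 = 1.3619
β = Cov / Var = 0.8813 / 1.3619 = 0.6471

0.65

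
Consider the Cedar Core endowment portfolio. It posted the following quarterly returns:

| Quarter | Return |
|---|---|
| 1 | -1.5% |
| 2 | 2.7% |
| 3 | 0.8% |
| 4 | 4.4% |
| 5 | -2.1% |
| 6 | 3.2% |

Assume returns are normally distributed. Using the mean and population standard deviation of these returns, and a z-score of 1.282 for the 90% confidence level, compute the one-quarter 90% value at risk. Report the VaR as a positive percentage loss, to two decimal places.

1.84

r̄ = (-1.5 + 2.7 + 0.8 + 4.4 − 2.1 + 3.2) / 6 = 7.50 / 6 = 1.2500%
Σ(r − r̄)² = (-1.5 − 1.2500)² + (2.7 − 1.2500)² + … = 34.8150
σ = √[34.8150 / 6] = 2.4088%
VaR = −(r̄ − z·σ) = −(1.2500 − 1.282 × 2.4088) = −(-1.8381) = 1.8381%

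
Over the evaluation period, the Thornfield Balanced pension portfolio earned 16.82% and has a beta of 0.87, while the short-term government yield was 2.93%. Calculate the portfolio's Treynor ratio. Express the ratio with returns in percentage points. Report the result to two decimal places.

15.97

Treynor = (Rp − Rf) / β = (16.82% − 2.93%) / 0.87 = 13.89 / 0.87 = 15.9655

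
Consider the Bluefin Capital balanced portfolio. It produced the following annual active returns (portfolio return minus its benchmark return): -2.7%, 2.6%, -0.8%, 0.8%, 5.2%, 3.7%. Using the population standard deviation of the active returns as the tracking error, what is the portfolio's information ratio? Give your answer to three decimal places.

μ = (-2.7 + 2.6 − 0.8 + 0.8 + 5.2 + 3.7) / 6 = 1.4667%
Population std dev = √[43.1533 / 6] = 2.6818%
IR = μ / tracking error = 1.4667 / 2.6818 = 0.5469

0.547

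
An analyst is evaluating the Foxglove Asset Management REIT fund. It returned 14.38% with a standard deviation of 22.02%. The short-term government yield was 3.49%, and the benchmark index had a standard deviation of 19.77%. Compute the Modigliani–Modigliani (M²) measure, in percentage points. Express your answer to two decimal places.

Sharpe = (Rp − Rf) / σp = (14.38% − 3.49%) / 22.02% = 0.4946
M² = Rf + Sharpe × σm = 3.49% + 0.4946 × 19.77% = 13.2682%

13.27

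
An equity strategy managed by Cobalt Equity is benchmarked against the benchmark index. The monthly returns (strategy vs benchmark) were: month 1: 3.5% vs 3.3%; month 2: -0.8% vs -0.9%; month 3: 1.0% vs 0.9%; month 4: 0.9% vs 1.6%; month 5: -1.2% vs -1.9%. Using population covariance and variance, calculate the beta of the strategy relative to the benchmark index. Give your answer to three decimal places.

r̄p = 0.6800%,  r̄m = 0.6000%
Cov = Σ(rp − r̄p)(rm − r̄m) / 5 = 2.9700
Var(rm) = Σ(rm − r̄m)² / 5 = 3.3760
β = Cov / Var = 2.9700 / 3.3760 = 0.8797

0.880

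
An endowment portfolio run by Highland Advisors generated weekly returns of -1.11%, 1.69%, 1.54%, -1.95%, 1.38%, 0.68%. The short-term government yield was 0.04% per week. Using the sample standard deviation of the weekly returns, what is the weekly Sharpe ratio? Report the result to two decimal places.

0.22

Mean return μ = 2.230 / 6 = 0.3717%
Sample std dev = √[11.8003 / 5] = 1.5362%
Sharpe = (μ − rf) / σ = (0.3717 − 0.04) / 1.5362 = 0.3317 / 1.5362 = 0.2159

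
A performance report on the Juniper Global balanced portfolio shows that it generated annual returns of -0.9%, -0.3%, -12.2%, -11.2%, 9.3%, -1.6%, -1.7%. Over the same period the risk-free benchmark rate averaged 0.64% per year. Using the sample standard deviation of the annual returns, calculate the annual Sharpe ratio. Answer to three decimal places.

Mean return r̄ = -18.60 / 7 = -2.6571%
Σ(r − r̄)² = (-0.9 − (-2.6571))² + (-0.3 − (-2.6571))² + (-12.2 − (-2.6571))² + … = 317.6971
σ = √[317.6971 / 6] = 7.2766%
Sharpe = (r̄ − rf) / σ = (-2.6571 − 0.64) / 7.2766 = -3.2971 / 7.2766 = -0.4531

-0.453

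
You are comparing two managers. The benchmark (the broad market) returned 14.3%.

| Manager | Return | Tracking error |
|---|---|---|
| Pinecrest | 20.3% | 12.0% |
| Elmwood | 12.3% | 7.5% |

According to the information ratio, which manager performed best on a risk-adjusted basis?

Pinecrest

Pinecrest: IR = (20.3% − 14.3%) / 12.0% = 0.500
Elmwood: IR = (12.3% − 14.3%) / 7.5% = -0.267
Highest: Pinecrest (0.500).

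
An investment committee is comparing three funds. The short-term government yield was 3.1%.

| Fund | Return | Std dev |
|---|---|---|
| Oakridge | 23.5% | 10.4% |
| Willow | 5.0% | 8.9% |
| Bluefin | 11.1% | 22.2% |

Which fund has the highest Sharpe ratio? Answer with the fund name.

Oakridge

Oakridge: Sharpe ratio = (23.5% − 3.1%) / 10.4% = 1.962
Willow: Sharpe ratio = (5.0% − 3.1%) / 8.9% = 0.213
Bluefin: Sharpe ratio = (11.1% − 3.1%) / 22.2% = 0.360
Highest: Oakridge (1.962).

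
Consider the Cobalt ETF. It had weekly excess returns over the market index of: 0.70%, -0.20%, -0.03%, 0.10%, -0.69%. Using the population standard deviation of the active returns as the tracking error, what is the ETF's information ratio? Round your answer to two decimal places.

-0.05

μ = (0.7 − 0.2 − 0.03 + 0.1 − 0.69) / 5 = -0.0240%
Σ(r − μ)² = (0.7 − (-0.0240))² + (-0.2 − (-0.0240))² + … = 1.0141
σ = √[1.0141 / 5] = 0.4504%
IR = μ / tracking error = -0.0240 / 0.4504 = -0.0533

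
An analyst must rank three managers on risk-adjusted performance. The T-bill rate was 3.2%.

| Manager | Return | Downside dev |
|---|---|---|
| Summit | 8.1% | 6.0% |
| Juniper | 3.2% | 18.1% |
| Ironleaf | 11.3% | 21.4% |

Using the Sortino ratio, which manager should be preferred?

Summit: Sortino ratio = (8.1% − 3.2%) / 6.0% = 0.817
Juniper: Sortino ratio = (3.2% − 3.2%) / 18.1% = 0.000
Ironleaf: Sortino ratio = (11.3% − 3.2%) / 21.4% = 0.379
Highest: Summit (0.817).

Summit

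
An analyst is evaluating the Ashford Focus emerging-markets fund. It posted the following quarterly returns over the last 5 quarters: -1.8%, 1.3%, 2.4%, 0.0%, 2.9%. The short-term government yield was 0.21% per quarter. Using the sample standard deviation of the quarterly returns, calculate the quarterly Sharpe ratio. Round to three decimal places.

r̄ = (-1.8 + 1.3 + 2.4 + 0 + 2.9) / 5 = 0.9600%
Σ(r − r̄)² = 14.4920; sample σ = √(14.4920/4) = 1.9034%
Sharpe = (r̄ − rf) / σ = (0.9600 − 0.21) / 1.9034 = 0.7500 / 1.9034 = 0.3940

0.394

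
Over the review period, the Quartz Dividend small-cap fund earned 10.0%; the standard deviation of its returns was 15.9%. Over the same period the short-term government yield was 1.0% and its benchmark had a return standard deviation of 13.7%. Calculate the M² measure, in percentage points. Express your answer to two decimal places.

Sharpe = (Rp − Rf) / σp = (10.0% − 1.0%) / 15.9% = 0.5660
M² = Rf + Sharpe × σm = 1.0% + 0.5660 × 13.7% = 8.7542%

8.75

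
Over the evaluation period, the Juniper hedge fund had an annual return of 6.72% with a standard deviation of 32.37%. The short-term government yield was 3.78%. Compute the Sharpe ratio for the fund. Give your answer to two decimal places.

0.09

Sharpe = (Rp − Rf) / σp = (6.72% − 3.78%) / 32.37% = 2.94% / 32.37% = 0.0908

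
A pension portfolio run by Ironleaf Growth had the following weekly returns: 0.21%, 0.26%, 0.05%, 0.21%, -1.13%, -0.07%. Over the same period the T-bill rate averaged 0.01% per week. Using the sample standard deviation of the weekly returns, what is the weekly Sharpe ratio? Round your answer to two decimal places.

r̄ = (0.21 + 0.26 + 0.05 + 0.21 − 1.13 − 0.07) / 6 = -0.0783%
Σ(r − r̄)² = (0.21 − (-0.0783))² + (0.26 − (-0.0783))² + (0.05 − (-0.0783))² + … = 1.4033
sample σ = √(1.4033 / 5) = √0.2807 = 0.5298%
Sharpe = (r̄ − rf) / σ = (-0.0783 − 0.01) / 0.5298 = -0.0883 / 0.5298 = -0.1667

-0.17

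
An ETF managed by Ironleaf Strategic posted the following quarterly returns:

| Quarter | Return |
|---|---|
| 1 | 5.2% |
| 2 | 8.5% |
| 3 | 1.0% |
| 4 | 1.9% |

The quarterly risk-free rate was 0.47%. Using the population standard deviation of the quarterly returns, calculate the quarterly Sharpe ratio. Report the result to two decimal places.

Mean return μ = 16.60 / 4 = 4.1500%
Population σ = √[Σ(r − μ)² / 4] = √[35.0100 / 4] = √8.7525 = 2.9585%
Sharpe = (μ − rf) / σ = (4.1500 − 0.47) / 2.9585 = 3.6800 / 2.9585 = 1.2439

1.24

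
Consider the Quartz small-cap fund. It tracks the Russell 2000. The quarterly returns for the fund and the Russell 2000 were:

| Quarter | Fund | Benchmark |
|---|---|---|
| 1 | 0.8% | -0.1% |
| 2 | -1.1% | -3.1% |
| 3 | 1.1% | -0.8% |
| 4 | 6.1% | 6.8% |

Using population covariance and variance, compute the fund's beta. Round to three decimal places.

0.717

r̄p = 1.7250%,  r̄m = 0.7000%
Cov = Σ(rp − r̄p)(rm − r̄m) / 4 = 9.7750
Var(rm) = Σ(rm − r̄m)² / 4 = 13.6350
β = Cov / Var = 9.7750 / 13.6350 = 0.7169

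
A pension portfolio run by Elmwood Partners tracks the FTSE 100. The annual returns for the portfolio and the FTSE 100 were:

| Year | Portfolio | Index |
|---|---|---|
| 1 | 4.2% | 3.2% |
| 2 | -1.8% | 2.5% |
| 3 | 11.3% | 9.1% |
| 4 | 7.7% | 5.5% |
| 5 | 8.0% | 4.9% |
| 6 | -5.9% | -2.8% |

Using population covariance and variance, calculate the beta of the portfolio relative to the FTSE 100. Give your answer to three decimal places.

1.570

r̄p = 3.9167%,  r̄m = 3.7333%
Cov = Σ(rp − r̄p)(rm − r̄m) / 6 = 20.3511
Var(rm) = Σ(rm − r̄m)² / 6 = 12.9622
β = Cov / Var = 20.3511 / 12.9622 = 1.5700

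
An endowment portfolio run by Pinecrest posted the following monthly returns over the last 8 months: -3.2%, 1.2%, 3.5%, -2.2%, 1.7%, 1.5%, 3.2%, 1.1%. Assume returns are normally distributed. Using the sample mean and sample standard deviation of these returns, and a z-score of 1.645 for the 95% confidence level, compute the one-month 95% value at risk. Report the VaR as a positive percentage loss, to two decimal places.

3.06

r̄ = (-3.2 + 1.2 + 3.5 − 2.2 + 1.7 + 1.5 + 3.2 + 1.1) / 8 = 0.8500%
Σ(r − r̄)² = 39.5800; sample σ = √(39.5800/7) = 2.3779%
VaR = −(r̄ − z·σ) = −(0.8500 − 1.645 × 2.3779) = −(-3.0616) = 3.0616%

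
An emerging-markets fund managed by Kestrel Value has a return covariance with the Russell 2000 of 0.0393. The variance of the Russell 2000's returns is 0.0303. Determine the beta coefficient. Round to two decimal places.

1.30

β = Cov(Rp, Rm) / Var(Rm) = 0.0393 / 0.0303 = 1.2970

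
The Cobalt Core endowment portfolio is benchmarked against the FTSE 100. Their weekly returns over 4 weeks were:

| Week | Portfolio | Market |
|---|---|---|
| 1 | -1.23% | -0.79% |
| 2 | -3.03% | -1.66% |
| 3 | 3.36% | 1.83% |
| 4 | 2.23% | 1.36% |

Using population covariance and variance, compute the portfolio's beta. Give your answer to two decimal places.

r̄p = 0.3325%,  r̄m = 0.1850%
Cov = Σ(rp − r̄p)(rm − r̄m) / 4 = 3.7343
Var(rm) = Σ(rm − r̄m)² / 4 = 2.1103
β = Cov / Var = 3.7343 / 2.1103 = 1.7696

1.77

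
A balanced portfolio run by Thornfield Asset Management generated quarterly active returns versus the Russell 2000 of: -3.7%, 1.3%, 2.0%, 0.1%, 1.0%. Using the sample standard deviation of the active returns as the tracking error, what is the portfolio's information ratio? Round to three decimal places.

0.062

Mean return r̄ = 0.70 / 5 = 0.1400%
Sample std dev = √[20.2920 / 4] = 2.2523%
IR = r̄ / tracking error = 0.1400 / 2.2523 = 0.0622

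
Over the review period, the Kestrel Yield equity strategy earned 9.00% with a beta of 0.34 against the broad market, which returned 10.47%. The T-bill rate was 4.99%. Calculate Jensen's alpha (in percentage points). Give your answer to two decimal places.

2.15

CAPM expected return = Rf + β(Rm − Rf) = 4.99% + 0.34 × (10.47% − 4.99%) = 4.99 + 0.34 × 5.48 = 6.8532%
Jensen's α = Rp − E[R] = 9.00% − 6.8532% = 2.1468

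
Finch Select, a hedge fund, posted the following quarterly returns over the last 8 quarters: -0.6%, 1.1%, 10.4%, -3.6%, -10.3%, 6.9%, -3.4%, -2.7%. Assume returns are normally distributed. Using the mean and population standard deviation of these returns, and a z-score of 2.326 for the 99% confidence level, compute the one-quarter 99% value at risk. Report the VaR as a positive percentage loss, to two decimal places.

14.39

Mean return r̄ = -2.20 / 8 = -0.2750%
Σ(r − r̄)² = 294.6350; population σ = √(294.6350/8) = 6.0687%
VaR = −(r̄ − z·σ) = −(-0.2750 − 2.326 × 6.0687) = −(-14.3908) = 14.3908%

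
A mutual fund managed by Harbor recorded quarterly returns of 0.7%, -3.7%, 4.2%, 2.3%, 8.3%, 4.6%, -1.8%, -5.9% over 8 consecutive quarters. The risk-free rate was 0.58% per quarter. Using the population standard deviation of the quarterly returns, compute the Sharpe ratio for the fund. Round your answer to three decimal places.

r̄ = (0.7 − 3.7 + 4.2 + 2.3 + 8.3 + 4.6 − 1.8 − 5.9) / 8 = 1.0875%
Population σ = √[Σ(r − r̄)² / 8] = √[155.7488 / 8] = √19.4686 = 4.4123%
Sharpe = (r̄ − rf) / σ = (1.0875 − 0.58) / 4.4123 = 0.5075 / 4.4123 = 0.1150

0.115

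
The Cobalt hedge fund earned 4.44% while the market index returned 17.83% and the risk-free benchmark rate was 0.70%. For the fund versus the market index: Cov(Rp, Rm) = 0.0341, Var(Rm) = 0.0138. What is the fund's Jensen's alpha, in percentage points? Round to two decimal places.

-38.59

β = Cov / Var = 0.0341 / 0.0138 = 2.4710
E[R] = Rf + β(Rm − Rf) = 0.70% + 2.4710 × (17.83% − 0.70%) = 43.0282%
α = Rp − E[R] = 4.44% − 43.0282% = -38.5882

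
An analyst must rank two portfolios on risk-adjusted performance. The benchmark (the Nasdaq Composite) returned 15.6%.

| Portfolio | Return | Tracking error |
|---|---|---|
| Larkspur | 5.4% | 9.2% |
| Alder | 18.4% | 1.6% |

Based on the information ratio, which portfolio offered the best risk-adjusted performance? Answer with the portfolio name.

Larkspur: IR = (5.4% − 15.6%) / 9.2% = -1.109
Alder: IR = (18.4% − 15.6%) / 1.6% = 1.750
Highest: Alder (1.750).

Alder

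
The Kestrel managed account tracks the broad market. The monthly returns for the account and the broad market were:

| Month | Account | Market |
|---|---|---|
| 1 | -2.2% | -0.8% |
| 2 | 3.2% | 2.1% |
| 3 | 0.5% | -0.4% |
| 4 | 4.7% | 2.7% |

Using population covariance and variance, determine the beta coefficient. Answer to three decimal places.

1.662

r̄p = 1.5500%,  r̄m = 0.9000%
Cov = Σ(rp − r̄p)(rm − r̄m) / 4 = 3.8475
Var(rm) = Σ(rm − r̄m)² / 4 = 2.3150
β = Cov / Var = 3.8475 / 2.3150 = 1.6620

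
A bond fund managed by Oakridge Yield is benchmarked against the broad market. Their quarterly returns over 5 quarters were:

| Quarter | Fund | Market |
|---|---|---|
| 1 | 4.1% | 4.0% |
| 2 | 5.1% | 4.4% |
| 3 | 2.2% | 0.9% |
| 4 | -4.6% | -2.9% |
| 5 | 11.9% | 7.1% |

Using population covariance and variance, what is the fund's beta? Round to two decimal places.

1.51

r̄p = 3.7400%,  r̄m = 2.7000%
Cov = Σ(rp − r̄p)(rm − r̄m) / 5 = 17.6320
Var(rm) = Σ(rm − r̄m)² / 5 = 11.7080
β = Cov / Var = 17.6320 / 11.7080 = 1.5060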